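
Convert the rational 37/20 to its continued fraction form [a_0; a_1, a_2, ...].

Run the Euclidean algorithm on 37 and 20; the successive quotients are the partial quotients a_0, a_1, ... (each step inverts the fractional part left over by the previous one):
  37 = 1*20 + 17, so a_0 = 1.
  20 = 1*17 + 3, so a_1 = 1.
  17 = 5*3 + 2, so a_2 = 5.
  3 = 1*2 + 1, so a_3 = 1.
  2 = 2*1 + 0, so a_4 = 2.
The remainder reaches 0 after 5 divisions, so the expansion has 5 partial quotients, read off in order.

[1; 1, 5, 1, 2]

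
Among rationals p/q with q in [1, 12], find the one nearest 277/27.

Expand x = 277/27 as a continued fraction with the Euclidean algorithm:
  277 = 10*27 + 7, so a_0 = 10.
  27 = 3*7 + 6, so a_1 = 3.
  7 = 1*6 + 1, so a_2 = 1.
  6 = 6*1 + 0, so a_3 = 6.
so x = [10; 3, 1, 6].
Convergents (p_i = a_i*p_{i-1} + p_{i-2}, q_i = a_i*q_{i-1} + q_{i-2} with p_{-2}=0, p_{-1}=1, q_{-2}=1, q_{-1}=0), until the denominator exceeds 12:
  i=0: a_0=10, p_0 = 10*1 + 0 = 10, q_0 = 10*0 + 1 = 1.
  i=1: a_1=3, p_1 = 3*10 + 1 = 31, q_1 = 3*1 + 0 = 3.
  i=2: a_2=1, p_2 = 1*31 + 10 = 41, q_2 = 1*3 + 1 = 4.
  i=3: a_3=6, p_3 = 6*41 + 31 = 277, q_3 = 6*4 + 3 = 27.
q_3 = 27 > 12, so the last convergent with denominator <= 12 is p_2/q_2 = 41/4.
The closest fraction with denominator <= 12 is either p_2/q_2 or the intermediate fraction (k*p_2 + p_1)/(k*q_2 + q_1) with the largest k >= 1 whose denominator stays <= 12; these approach x as k grows, and every other convergent or intermediate fraction in range is farther away.
Largest k: floor((12 - q_1)/q_2) = floor((12 - 3)/4) = 2.
That gives (2*41 + 31)/(2*4 + 3) = 113/11.
Compare the errors: |x - 41/4| = |277*4 - 41*27|/(27*4) = 1/108, and |x - 113/11| = |277*11 - 113*27|/(27*11) = 4/297.
Cross-multiplying, 1*297 = 297 < 432 = 4*108, so 1/108 is smaller: the convergent 41/4 is closer to x than 113/11.

41/4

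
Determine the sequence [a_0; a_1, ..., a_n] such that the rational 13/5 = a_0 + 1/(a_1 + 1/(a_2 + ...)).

[2; 1, 1, 2]

Run the Euclidean algorithm on 13 and 5; the successive quotients are the partial quotients a_0, a_1, ... (each step inverts the fractional part left over by the previous one):
  13 = 2*5 + 3, so a_0 = 2.
  5 = 1*3 + 2, so a_1 = 1.
  3 = 1*2 + 1, so a_2 = 1.
  2 = 2*1 + 0, so a_3 = 2.
The remainder reaches 0 after 4 divisions, so the expansion has 4 partial quotients, read off in order.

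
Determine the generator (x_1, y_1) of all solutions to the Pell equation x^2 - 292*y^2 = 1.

First expand sqrt(292) as a continued fraction. With x_i = (sqrt(292) + m_i)/d_i and (m_0, d_0) = (0, 1): a_0 = floor(sqrt(292)) = 17, since 17^2 = 289 <= 292 < 324 = 18^2.
Iterate m_{i+1} = d_i*a_i - m_i, d_{i+1} = (292 - m_{i+1}^2)/d_i, a_{i+1} = floor((a_0 + m_{i+1})/d_{i+1}):
  m_1 = 1*17 - 0 = 17, d_1 = (292 - 17^2)/1 = 3/1 = 3, a_1 = floor((17 + 17)/3) = 11.
  m_2 = 3*11 - 17 = 16, d_2 = (292 - 16^2)/3 = 36/3 = 12, a_2 = floor((17 + 16)/12) = 2.
  m_3 = 12*2 - 16 = 8, d_3 = (292 - 8^2)/12 = 228/12 = 19, a_3 = floor((17 + 8)/19) = 1.
  m_4 = 19*1 - 8 = 11, d_4 = (292 - 11^2)/19 = 171/19 = 9, a_4 = floor((17 + 11)/9) = 3.
  m_5 = 9*3 - 11 = 16, d_5 = (292 - 16^2)/9 = 36/9 = 4, a_5 = floor((17 + 16)/4) = 8.
  m_6 = 4*8 - 16 = 16, d_6 = (292 - 16^2)/4 = 36/4 = 9, a_6 = floor((17 + 16)/9) = 3.
  m_7 = 9*3 - 16 = 11, d_7 = (292 - 11^2)/9 = 171/9 = 19, a_7 = floor((17 + 11)/19) = 1.
  m_8 = 19*1 - 11 = 8, d_8 = (292 - 8^2)/19 = 228/19 = 12, a_8 = floor((17 + 8)/12) = 2.
  m_9 = 12*2 - 8 = 16, d_9 = (292 - 16^2)/12 = 36/12 = 3, a_9 = floor((17 + 16)/3) = 11.
  m_10 = 3*11 - 16 = 17, d_10 = (292 - 17^2)/3 = 3/3 = 1, a_10 = floor((17 + 17)/1) = 34.
  m_11 = 1*34 - 17 = 17, d_11 = (292 - 17^2)/1 = 3/1 = 3: (m_11, d_11) = (m_1, d_1) = (17, 3), so from here the quotients repeat a_1, ..., a_10; the period length is 10.
So sqrt(292) = [17; (11, 2, 1, 3, 8, 3, 1, 2, 11, 34)] with period length k = 10.
k is even, so the fundamental solution of x^2 - 292y^2 = 1 is (p_{k-1}, q_{k-1}) = (p_9, q_9); compute convergents through index 9.
Convergents (p_i = a_i*p_{i-1} + p_{i-2}, q_i = a_i*q_{i-1} + q_{i-2} with p_{-2}=0, p_{-1}=1, q_{-2}=1, q_{-1}=0):
  i=0: a_0=17, p_0 = 17*1 + 0 = 17, q_0 = 17*0 + 1 = 1.
  i=1: a_1=11, p_1 = 11*17 + 1 = 188, q_1 = 11*1 + 0 = 11.
  i=2: a_2=2, p_2 = 2*188 + 17 = 393, q_2 = 2*11 + 1 = 23.
  i=3: a_3=1, p_3 = 1*393 + 188 = 581, q_3 = 1*23 + 11 = 34.
  i=4: a_4=3, p_4 = 3*581 + 393 = 2136, q_4 = 3*34 + 23 = 125.
  i=5: a_5=8, p_5 = 8*2136 + 581 = 17669, q_5 = 8*125 + 34 = 1034.
  i=6: a_6=3, p_6 = 3*17669 + 2136 = 55143, q_6 = 3*1034 + 125 = 3227.
  i=7: a_7=1, p_7 = 1*55143 + 17669 = 72812, q_7 = 1*3227 + 1034 = 4261.
  i=8: a_8=2, p_8 = 2*72812 + 55143 = 200767, q_8 = 2*4261 + 3227 = 11749.
  i=9: a_9=11, p_9 = 11*200767 + 72812 = 2281249, q_9 = 11*11749 + 4261 = 133500.
Check: 2281249^2 - 292*133500^2 = 5204097000001 - 5204097000000 = 1, so (x, y) = (2281249, 133500) solves the equation, and by the theorem it is the least positive solution.

(x, y) = (2281249, 133500)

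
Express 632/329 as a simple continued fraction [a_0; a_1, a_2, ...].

Run the Euclidean algorithm on 632 and 329; the successive quotients are the partial quotients a_0, a_1, ... (each step inverts the fractional part left over by the previous one):
  632 = 1*329 + 303, so a_0 = 1.
  329 = 1*303 + 26, so a_1 = 1.
  303 = 11*26 + 17, so a_2 = 11.
  26 = 1*17 + 9, so a_3 = 1.
  17 = 1*9 + 8, so a_4 = 1.
  9 = 1*8 + 1, so a_5 = 1.
  8 = 8*1 + 0, so a_6 = 8.
The remainder reaches 0 after 7 divisions, so the expansion has 7 partial quotients, read off in order.

[1; 1, 11, 1, 1, 1, 8]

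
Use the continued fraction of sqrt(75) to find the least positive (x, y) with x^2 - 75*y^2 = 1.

First expand sqrt(75) as a continued fraction. With x_i = (sqrt(75) + m_i)/d_i and (m_0, d_0) = (0, 1): a_0 = floor(sqrt(75)) = 8, since 8^2 = 64 <= 75 < 81 = 9^2.
Iterate m_{i+1} = d_i*a_i - m_i, d_{i+1} = (75 - m_{i+1}^2)/d_i, a_{i+1} = floor((a_0 + m_{i+1})/d_{i+1}):
  m_1 = 1*8 - 0 = 8, d_1 = (75 - 8^2)/1 = 11/1 = 11, a_1 = floor((8 + 8)/11) = 1.
  m_2 = 11*1 - 8 = 3, d_2 = (75 - 3^2)/11 = 66/11 = 6, a_2 = floor((8 + 3)/6) = 1.
  m_3 = 6*1 - 3 = 3, d_3 = (75 - 3^2)/6 = 66/6 = 11, a_3 = floor((8 + 3)/11) = 1.
  m_4 = 11*1 - 3 = 8, d_4 = (75 - 8^2)/11 = 11/11 = 1, a_4 = floor((8 + 8)/1) = 16.
  m_5 = 1*16 - 8 = 8, d_5 = (75 - 8^2)/1 = 11/1 = 11: (m_5, d_5) = (m_1, d_1) = (8, 11), so from here the quotients repeat a_1, ..., a_4; the period length is 4.
So sqrt(75) = [8; (1, 1, 1, 16)] with period length k = 4.
k is even, so the fundamental solution of x^2 - 75y^2 = 1 is (p_{k-1}, q_{k-1}) = (p_3, q_3); compute convergents through index 3.
Convergents (p_i = a_i*p_{i-1} + p_{i-2}, q_i = a_i*q_{i-1} + q_{i-2} with p_{-2}=0, p_{-1}=1, q_{-2}=1, q_{-1}=0):
  i=0: a_0=8, p_0 = 8*1 + 0 = 8, q_0 = 8*0 + 1 = 1.
  i=1: a_1=1, p_1 = 1*8 + 1 = 9, q_1 = 1*1 + 0 = 1.
  i=2: a_2=1, p_2 = 1*9 + 8 = 17, q_2 = 1*1 + 1 = 2.
  i=3: a_3=1, p_3 = 1*17 + 9 = 26, q_3 = 1*2 + 1 = 3.
Check: 26^2 - 75*3^2 = 676 - 675 = 1, so (x, y) = (26, 3) solves the equation, and by the theorem it is the least positive solution.

(x, y) = (26, 3)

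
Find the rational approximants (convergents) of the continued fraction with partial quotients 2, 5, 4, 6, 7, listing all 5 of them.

Using the convergent recurrence p_i = a_i*p_{i-1} + p_{i-2}, q_i = a_i*q_{i-1} + q_{i-2} with p_{-2}=0, p_{-1}=1, q_{-2}=1, q_{-1}=0:
  i=0: a_0=2, p_0 = 2*1 + 0 = 2, q_0 = 2*0 + 1 = 1.
  i=1: a_1=5, p_1 = 5*2 + 1 = 11, q_1 = 5*1 + 0 = 5.
  i=2: a_2=4, p_2 = 4*11 + 2 = 46, q_2 = 4*5 + 1 = 21.
  i=3: a_3=6, p_3 = 6*46 + 11 = 287, q_3 = 6*21 + 5 = 131.
  i=4: a_4=7, p_4 = 7*287 + 46 = 2055, q_4 = 7*131 + 21 = 938.

2/1, 11/5, 46/21, 287/131, 2055/938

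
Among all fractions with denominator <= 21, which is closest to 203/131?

Expand x = 203/131 as a continued fraction with the Euclidean algorithm:
  203 = 1*131 + 72, so a_0 = 1.
  131 = 1*72 + 59, so a_1 = 1.
  72 = 1*59 + 13, so a_2 = 1.
  59 = 4*13 + 7, so a_3 = 4.
  13 = 1*7 + 6, so a_4 = 1.
  7 = 1*6 + 1, so a_5 = 1.
  6 = 6*1 + 0, so a_6 = 6.
so x = [1; 1, 1, 4, 1, 1, 6].
Convergents (p_i = a_i*p_{i-1} + p_{i-2}, q_i = a_i*q_{i-1} + q_{i-2} with p_{-2}=0, p_{-1}=1, q_{-2}=1, q_{-1}=0), until the denominator exceeds 21:
  i=0: a_0=1, p_0 = 1*1 + 0 = 1, q_0 = 1*0 + 1 = 1.
  i=1: a_1=1, p_1 = 1*1 + 1 = 2, q_1 = 1*1 + 0 = 1.
  i=2: a_2=1, p_2 = 1*2 + 1 = 3, q_2 = 1*1 + 1 = 2.
  i=3: a_3=4, p_3 = 4*3 + 2 = 14, q_3 = 4*2 + 1 = 9.
  i=4: a_4=1, p_4 = 1*14 + 3 = 17, q_4 = 1*9 + 2 = 11.
  i=5: a_5=1, p_5 = 1*17 + 14 = 31, q_5 = 1*11 + 9 = 20.
  i=6: a_6=6, p_6 = 6*31 + 17 = 203, q_6 = 6*20 + 11 = 131.
q_6 = 131 > 21, so the last convergent with denominator <= 21 is p_5/q_5 = 31/20.
The closest fraction with denominator <= 21 is either p_5/q_5 or the intermediate fraction (k*p_5 + p_4)/(k*q_5 + q_4) with the largest k >= 1 whose denominator stays <= 21; these approach x as k grows, and every other convergent or intermediate fraction in range is farther away.
Largest k: floor((21 - q_4)/q_5) = floor((21 - 11)/20) = 0.
Since k = 0, no intermediate fraction beyond p_5/q_5 has denominator <= 21, so the convergent 31/20 is the closest (its error is |203*20 - 31*131|/(131*20) = 1/2620).

31/20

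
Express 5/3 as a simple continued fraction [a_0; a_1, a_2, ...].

[1; 1, 2]

Run the Euclidean algorithm on 5 and 3; the successive quotients are the partial quotients a_0, a_1, ... (each step inverts the fractional part left over by the previous one):
  5 = 1*3 + 2, so a_0 = 1.
  3 = 1*2 + 1, so a_1 = 1.
  2 = 2*1 + 0, so a_2 = 2.
The remainder reaches 0 after 3 divisions, so the expansion has 3 partial quotients, read off in order.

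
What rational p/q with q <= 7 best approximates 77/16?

Expand x = 77/16 as a continued fraction with the Euclidean algorithm:
  77 = 4*16 + 13, so a_0 = 4.
  16 = 1*13 + 3, so a_1 = 1.
  13 = 4*3 + 1, so a_2 = 4.
  3 = 3*1 + 0, so a_3 = 3.
so x = [4; 1, 4, 3].
Convergents (p_i = a_i*p_{i-1} + p_{i-2}, q_i = a_i*q_{i-1} + q_{i-2} with p_{-2}=0, p_{-1}=1, q_{-2}=1, q_{-1}=0), until the denominator exceeds 7:
  i=0: a_0=4, p_0 = 4*1 + 0 = 4, q_0 = 4*0 + 1 = 1.
  i=1: a_1=1, p_1 = 1*4 + 1 = 5, q_1 = 1*1 + 0 = 1.
  i=2: a_2=4, p_2 = 4*5 + 4 = 24, q_2 = 4*1 + 1 = 5.
  i=3: a_3=3, p_3 = 3*24 + 5 = 77, q_3 = 3*5 + 1 = 16.
q_3 = 16 > 7, so the last convergent with denominator <= 7 is p_2/q_2 = 24/5.
The closest fraction with denominator <= 7 is either p_2/q_2 or the intermediate fraction (k*p_2 + p_1)/(k*q_2 + q_1) with the largest k >= 1 whose denominator stays <= 7; these approach x as k grows, and every other convergent or intermediate fraction in range is farther away.
Largest k: floor((7 - q_1)/q_2) = floor((7 - 1)/5) = 1.
That gives (1*24 + 5)/(1*5 + 1) = 29/6.
Compare the errors: |x - 24/5| = |77*5 - 24*16|/(16*5) = 1/80, and |x - 29/6| = |77*6 - 29*16|/(16*6) = 2/96.
Cross-multiplying, 1*96 = 96 < 160 = 2*80, so 1/80 is smaller: the convergent 24/5 is closer to x than 29/6.

24/5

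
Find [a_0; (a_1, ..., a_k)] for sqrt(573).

Write x_i = (sqrt(573) + m_i)/d_i with (m_0, d_0) = (0, 1). a_0 = floor(sqrt(573)) = 23, since 23^2 = 529 <= 573 < 576 = 24^2.
Iterate m_{i+1} = d_i*a_i - m_i, d_{i+1} = (573 - m_{i+1}^2)/d_i, a_{i+1} = floor((a_0 + m_{i+1})/d_{i+1}):
  m_1 = 1*23 - 0 = 23, d_1 = (573 - 23^2)/1 = 44/1 = 44, a_1 = floor((23 + 23)/44) = 1.
  m_2 = 44*1 - 23 = 21, d_2 = (573 - 21^2)/44 = 132/44 = 3, a_2 = floor((23 + 21)/3) = 14.
  m_3 = 3*14 - 21 = 21, d_3 = (573 - 21^2)/3 = 132/3 = 44, a_3 = floor((23 + 21)/44) = 1.
  m_4 = 44*1 - 21 = 23, d_4 = (573 - 23^2)/44 = 44/44 = 1, a_4 = floor((23 + 23)/1) = 46.
  m_5 = 1*46 - 23 = 23, d_5 = (573 - 23^2)/1 = 44/1 = 44: (m_5, d_5) = (m_1, d_1) = (23, 44), so from here the quotients repeat a_1, ..., a_4; the period length is 4.
Hence the expansion of sqrt(573) is a_0 = 23 followed by the repeating block 1, 14, 1, 46 (period 4).

[23; (1, 14, 1, 46)]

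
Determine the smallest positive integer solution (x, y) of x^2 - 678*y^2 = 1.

(x, y) = (677, 26)

First expand sqrt(678) as a continued fraction. With x_i = (sqrt(678) + m_i)/d_i and (m_0, d_0) = (0, 1): a_0 = floor(sqrt(678)) = 26, since 26^2 = 676 <= 678 < 729 = 27^2.
Iterate m_{i+1} = d_i*a_i - m_i, d_{i+1} = (678 - m_{i+1}^2)/d_i, a_{i+1} = floor((a_0 + m_{i+1})/d_{i+1}):
  m_1 = 1*26 - 0 = 26, d_1 = (678 - 26^2)/1 = 2/1 = 2, a_1 = floor((26 + 26)/2) = 26.
  m_2 = 2*26 - 26 = 26, d_2 = (678 - 26^2)/2 = 2/2 = 1, a_2 = floor((26 + 26)/1) = 52.
  m_3 = 1*52 - 26 = 26, d_3 = (678 - 26^2)/1 = 2/1 = 2: (m_3, d_3) = (m_1, d_1) = (26, 2), so from here the quotients repeat a_1, a_2; the period length is 2.
So sqrt(678) = [26; (26, 52)] with period length k = 2.
k is even, so the fundamental solution of x^2 - 678y^2 = 1 is (p_{k-1}, q_{k-1}) = (p_1, q_1); compute convergents through index 1.
Convergents (p_i = a_i*p_{i-1} + p_{i-2}, q_i = a_i*q_{i-1} + q_{i-2} with p_{-2}=0, p_{-1}=1, q_{-2}=1, q_{-1}=0):
  i=0: a_0=26, p_0 = 26*1 + 0 = 26, q_0 = 26*0 + 1 = 1.
  i=1: a_1=26, p_1 = 26*26 + 1 = 677, q_1 = 26*1 + 0 = 26.
Check: 677^2 - 678*26^2 = 458329 - 458328 = 1, so (x, y) = (677, 26) solves the equation, and by the theorem it is the least positive solution.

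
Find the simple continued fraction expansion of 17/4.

[4; 4]

Run the Euclidean algorithm on 17 and 4; the successive quotients are the partial quotients a_0, a_1, ... (each step inverts the fractional part left over by the previous one):
  17 = 4*4 + 1, so a_0 = 4.
  4 = 4*1 + 0, so a_1 = 4.
The remainder reaches 0 after 2 divisions, so the expansion has 2 partial quotients, read off in order.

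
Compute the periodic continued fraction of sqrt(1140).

Write x_i = (sqrt(1140) + m_i)/d_i with (m_0, d_0) = (0, 1). a_0 = floor(sqrt(1140)) = 33, since 33^2 = 1089 <= 1140 < 1156 = 34^2.
Iterate m_{i+1} = d_i*a_i - m_i, d_{i+1} = (1140 - m_{i+1}^2)/d_i, a_{i+1} = floor((a_0 + m_{i+1})/d_{i+1}):
  m_1 = 1*33 - 0 = 33, d_1 = (1140 - 33^2)/1 = 51/1 = 51, a_1 = floor((33 + 33)/51) = 1.
  m_2 = 51*1 - 33 = 18, d_2 = (1140 - 18^2)/51 = 816/51 = 16, a_2 = floor((33 + 18)/16) = 3.
  m_3 = 16*3 - 18 = 30, d_3 = (1140 - 30^2)/16 = 240/16 = 15, a_3 = floor((33 + 30)/15) = 4.
  m_4 = 15*4 - 30 = 30, d_4 = (1140 - 30^2)/15 = 240/15 = 16, a_4 = floor((33 + 30)/16) = 3.
  m_5 = 16*3 - 30 = 18, d_5 = (1140 - 18^2)/16 = 816/16 = 51, a_5 = floor((33 + 18)/51) = 1.
  m_6 = 51*1 - 18 = 33, d_6 = (1140 - 33^2)/51 = 51/51 = 1, a_6 = floor((33 + 33)/1) = 66.
  m_7 = 1*66 - 33 = 33, d_7 = (1140 - 33^2)/1 = 51/1 = 51: (m_7, d_7) = (m_1, d_1) = (33, 51), so from here the quotients repeat a_1, ..., a_6; the period length is 6.
Hence the expansion of sqrt(1140) is a_0 = 33 followed by the repeating block 1, 3, 4, 3, 1, 66 (period 6).

[33; (1, 3, 4, 3, 1, 66)]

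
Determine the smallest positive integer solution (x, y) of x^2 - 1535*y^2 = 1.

First expand sqrt(1535) as a continued fraction. With x_i = (sqrt(1535) + m_i)/d_i and (m_0, d_0) = (0, 1): a_0 = floor(sqrt(1535)) = 39, since 39^2 = 1521 <= 1535 < 1600 = 40^2.
Iterate m_{i+1} = d_i*a_i - m_i, d_{i+1} = (1535 - m_{i+1}^2)/d_i, a_{i+1} = floor((a_0 + m_{i+1})/d_{i+1}):
  m_1 = 1*39 - 0 = 39, d_1 = (1535 - 39^2)/1 = 14/1 = 14, a_1 = floor((39 + 39)/14) = 5.
  m_2 = 14*5 - 39 = 31, d_2 = (1535 - 31^2)/14 = 574/14 = 41, a_2 = floor((39 + 31)/41) = 1.
  m_3 = 41*1 - 31 = 10, d_3 = (1535 - 10^2)/41 = 1435/41 = 35, a_3 = floor((39 + 10)/35) = 1.
  m_4 = 35*1 - 10 = 25, d_4 = (1535 - 25^2)/35 = 910/35 = 26, a_4 = floor((39 + 25)/26) = 2.
  m_5 = 26*2 - 25 = 27, d_5 = (1535 - 27^2)/26 = 806/26 = 31, a_5 = floor((39 + 27)/31) = 2.
  m_6 = 31*2 - 27 = 35, d_6 = (1535 - 35^2)/31 = 310/31 = 10, a_6 = floor((39 + 35)/10) = 7.
  m_7 = 10*7 - 35 = 35, d_7 = (1535 - 35^2)/10 = 310/10 = 31, a_7 = floor((39 + 35)/31) = 2.
  m_8 = 31*2 - 35 = 27, d_8 = (1535 - 27^2)/31 = 806/31 = 26, a_8 = floor((39 + 27)/26) = 2.
  m_9 = 26*2 - 27 = 25, d_9 = (1535 - 25^2)/26 = 910/26 = 35, a_9 = floor((39 + 25)/35) = 1.
  m_10 = 35*1 - 25 = 10, d_10 = (1535 - 10^2)/35 = 1435/35 = 41, a_10 = floor((39 + 10)/41) = 1.
  m_11 = 41*1 - 10 = 31, d_11 = (1535 - 31^2)/41 = 574/41 = 14, a_11 = floor((39 + 31)/14) = 5.
  m_12 = 14*5 - 31 = 39, d_12 = (1535 - 39^2)/14 = 14/14 = 1, a_12 = floor((39 + 39)/1) = 78.
  m_13 = 1*78 - 39 = 39, d_13 = (1535 - 39^2)/1 = 14/1 = 14: (m_13, d_13) = (m_1, d_1) = (39, 14), so from here the quotients repeat a_1, ..., a_12; the period length is 12.
So sqrt(1535) = [39; (5, 1, 1, 2, 2, 7, 2, 2, 1, 1, 5, 78)] with period length k = 12.
k is even, so the fundamental solution of x^2 - 1535y^2 = 1 is (p_{k-1}, q_{k-1}) = (p_11, q_11); compute convergents through index 11.
Convergents (p_i = a_i*p_{i-1} + p_{i-2}, q_i = a_i*q_{i-1} + q_{i-2} with p_{-2}=0, p_{-1}=1, q_{-2}=1, q_{-1}=0):
  i=0: a_0=39, p_0 = 39*1 + 0 = 39, q_0 = 39*0 + 1 = 1.
  i=1: a_1=5, p_1 = 5*39 + 1 = 196, q_1 = 5*1 + 0 = 5.
  i=2: a_2=1, p_2 = 1*196 + 39 = 235, q_2 = 1*5 + 1 = 6.
  i=3: a_3=1, p_3 = 1*235 + 196 = 431, q_3 = 1*6 + 5 = 11.
  i=4: a_4=2, p_4 = 2*431 + 235 = 1097, q_4 = 2*11 + 6 = 28.
  i=5: a_5=2, p_5 = 2*1097 + 431 = 2625, q_5 = 2*28 + 11 = 67.
  i=6: a_6=7, p_6 = 7*2625 + 1097 = 19472, q_6 = 7*67 + 28 = 497.
  i=7: a_7=2, p_7 = 2*19472 + 2625 = 41569, q_7 = 2*497 + 67 = 1061.
  i=8: a_8=2, p_8 = 2*41569 + 19472 = 102610, q_8 = 2*1061 + 497 = 2619.
  i=9: a_9=1, p_9 = 1*102610 + 41569 = 144179, q_9 = 1*2619 + 1061 = 3680.
  i=10: a_10=1, p_10 = 1*144179 + 102610 = 246789, q_10 = 1*3680 + 2619 = 6299.
  i=11: a_11=5, p_11 = 5*246789 + 144179 = 1378124, q_11 = 5*6299 + 3680 = 35175.
Check: 1378124^2 - 1535*35175^2 = 1899225759376 - 1899225759375 = 1, so (x, y) = (1378124, 35175) solves the equation, and by the theorem it is the least positive solution.

(x, y) = (1378124, 35175)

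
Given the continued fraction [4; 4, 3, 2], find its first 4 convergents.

4/1, 17/4, 55/13, 127/30

Using the convergent recurrence p_i = a_i*p_{i-1} + p_{i-2}, q_i = a_i*q_{i-1} + q_{i-2} with p_{-2}=0, p_{-1}=1, q_{-2}=1, q_{-1}=0:
  i=0: a_0=4, p_0 = 4*1 + 0 = 4, q_0 = 4*0 + 1 = 1.
  i=1: a_1=4, p_1 = 4*4 + 1 = 17, q_1 = 4*1 + 0 = 4.
  i=2: a_2=3, p_2 = 3*17 + 4 = 55, q_2 = 3*4 + 1 = 13.
  i=3: a_3=2, p_3 = 2*55 + 17 = 127, q_3 = 2*13 + 4 = 30.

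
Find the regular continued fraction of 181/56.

Run the Euclidean algorithm on 181 and 56; the successive quotients are the partial quotients a_0, a_1, ... (each step inverts the fractional part left over by the previous one):
  181 = 3*56 + 13, so a_0 = 3.
  56 = 4*13 + 4, so a_1 = 4.
  13 = 3*4 + 1, so a_2 = 3.
  4 = 4*1 + 0, so a_3 = 4.
The remainder reaches 0 after 4 divisions, so the expansion has 4 partial quotients, read off in order.

[3; 4, 3, 4]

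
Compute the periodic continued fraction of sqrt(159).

[12; (1, 1, 1, 1, 3, 1, 1, 1, 1, 24)]

Write x_i = (sqrt(159) + m_i)/d_i with (m_0, d_0) = (0, 1). a_0 = floor(sqrt(159)) = 12, since 12^2 = 144 <= 159 < 169 = 13^2.
Iterate m_{i+1} = d_i*a_i - m_i, d_{i+1} = (159 - m_{i+1}^2)/d_i, a_{i+1} = floor((a_0 + m_{i+1})/d_{i+1}):
  m_1 = 1*12 - 0 = 12, d_1 = (159 - 12^2)/1 = 15/1 = 15, a_1 = floor((12 + 12)/15) = 1.
  m_2 = 15*1 - 12 = 3, d_2 = (159 - 3^2)/15 = 150/15 = 10, a_2 = floor((12 + 3)/10) = 1.
  m_3 = 10*1 - 3 = 7, d_3 = (159 - 7^2)/10 = 110/10 = 11, a_3 = floor((12 + 7)/11) = 1.
  m_4 = 11*1 - 7 = 4, d_4 = (159 - 4^2)/11 = 143/11 = 13, a_4 = floor((12 + 4)/13) = 1.
  m_5 = 13*1 - 4 = 9, d_5 = (159 - 9^2)/13 = 78/13 = 6, a_5 = floor((12 + 9)/6) = 3.
  m_6 = 6*3 - 9 = 9, d_6 = (159 - 9^2)/6 = 78/6 = 13, a_6 = floor((12 + 9)/13) = 1.
  m_7 = 13*1 - 9 = 4, d_7 = (159 - 4^2)/13 = 143/13 = 11, a_7 = floor((12 + 4)/11) = 1.
  m_8 = 11*1 - 4 = 7, d_8 = (159 - 7^2)/11 = 110/11 = 10, a_8 = floor((12 + 7)/10) = 1.
  m_9 = 10*1 - 7 = 3, d_9 = (159 - 3^2)/10 = 150/10 = 15, a_9 = floor((12 + 3)/15) = 1.
  m_10 = 15*1 - 3 = 12, d_10 = (159 - 12^2)/15 = 15/15 = 1, a_10 = floor((12 + 12)/1) = 24.
  m_11 = 1*24 - 12 = 12, d_11 = (159 - 12^2)/1 = 15/1 = 15: (m_11, d_11) = (m_1, d_1) = (12, 15), so from here the quotients repeat a_1, ..., a_10; the period length is 10.
Hence the expansion of sqrt(159) is a_0 = 12 followed by the repeating block 1, 1, 1, 1, 3, 1, 1, 1, 1, 24 (period 10).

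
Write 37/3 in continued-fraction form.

Run the Euclidean algorithm on 37 and 3; the successive quotients are the partial quotients a_0, a_1, ... (each step inverts the fractional part left over by the previous one):
  37 = 12*3 + 1, so a_0 = 12.
  3 = 3*1 + 0, so a_1 = 3.
The remainder reaches 0 after 2 divisions, so the expansion has 2 partial quotients, read off in order.

[12; 3]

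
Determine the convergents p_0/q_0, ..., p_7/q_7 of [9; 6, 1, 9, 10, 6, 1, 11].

9/1, 55/6, 64/7, 631/69, 6374/697, 38875/4251, 45249/4948, 536614/58679

Using the convergent recurrence p_i = a_i*p_{i-1} + p_{i-2}, q_i = a_i*q_{i-1} + q_{i-2} with p_{-2}=0, p_{-1}=1, q_{-2}=1, q_{-1}=0:
  i=0: a_0=9, p_0 = 9*1 + 0 = 9, q_0 = 9*0 + 1 = 1.
  i=1: a_1=6, p_1 = 6*9 + 1 = 55, q_1 = 6*1 + 0 = 6.
  i=2: a_2=1, p_2 = 1*55 + 9 = 64, q_2 = 1*6 + 1 = 7.
  i=3: a_3=9, p_3 = 9*64 + 55 = 631, q_3 = 9*7 + 6 = 69.
  i=4: a_4=10, p_4 = 10*631 + 64 = 6374, q_4 = 10*69 + 7 = 697.
  i=5: a_5=6, p_5 = 6*6374 + 631 = 38875, q_5 = 6*697 + 69 = 4251.
  i=6: a_6=1, p_6 = 1*38875 + 6374 = 45249, q_6 = 1*4251 + 697 = 4948.
  i=7: a_7=11, p_7 = 11*45249 + 38875 = 536614, q_7 = 11*4948 + 4251 = 58679.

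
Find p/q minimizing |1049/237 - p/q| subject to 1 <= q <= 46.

177/40

Expand x = 1049/237 as a continued fraction with the Euclidean algorithm:
  1049 = 4*237 + 101, so a_0 = 4.
  237 = 2*101 + 35, so a_1 = 2.
  101 = 2*35 + 31, so a_2 = 2.
  35 = 1*31 + 4, so a_3 = 1.
  31 = 7*4 + 3, so a_4 = 7.
  4 = 1*3 + 1, so a_5 = 1.
  3 = 3*1 + 0, so a_6 = 3.
so x = [4; 2, 2, 1, 7, 1, 3].
Convergents (p_i = a_i*p_{i-1} + p_{i-2}, q_i = a_i*q_{i-1} + q_{i-2} with p_{-2}=0, p_{-1}=1, q_{-2}=1, q_{-1}=0), until the denominator exceeds 46:
  i=0: a_0=4, p_0 = 4*1 + 0 = 4, q_0 = 4*0 + 1 = 1.
  i=1: a_1=2, p_1 = 2*4 + 1 = 9, q_1 = 2*1 + 0 = 2.
  i=2: a_2=2, p_2 = 2*9 + 4 = 22, q_2 = 2*2 + 1 = 5.
  i=3: a_3=1, p_3 = 1*22 + 9 = 31, q_3 = 1*5 + 2 = 7.
  i=4: a_4=7, p_4 = 7*31 + 22 = 239, q_4 = 7*7 + 5 = 54.
q_4 = 54 > 46, so the last convergent with denominator <= 46 is p_3/q_3 = 31/7.
The closest fraction with denominator <= 46 is either p_3/q_3 or the intermediate fraction (k*p_3 + p_2)/(k*q_3 + q_2) with the largest k >= 1 whose denominator stays <= 46; these approach x as k grows, and every other convergent or intermediate fraction in range is farther away.
Largest k: floor((46 - q_2)/q_3) = floor((46 - 5)/7) = 5.
That gives (5*31 + 22)/(5*7 + 5) = 177/40.
Compare the errors: |x - 31/7| = |1049*7 - 31*237|/(237*7) = 4/1659, and |x - 177/40| = |1049*40 - 177*237|/(237*40) = 11/9480.
Cross-multiplying, 11*1659 = 18249 < 37920 = 4*9480, so 11/9480 is smaller: the intermediate fraction 177/40 is closer to x than 31/7.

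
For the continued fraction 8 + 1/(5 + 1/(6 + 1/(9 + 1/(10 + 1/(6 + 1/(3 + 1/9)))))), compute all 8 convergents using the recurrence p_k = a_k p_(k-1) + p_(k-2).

Using the convergent recurrence p_i = a_i*p_{i-1} + p_{i-2}, q_i = a_i*q_{i-1} + q_{i-2} with p_{-2}=0, p_{-1}=1, q_{-2}=1, q_{-1}=0:
  i=0: a_0=8, p_0 = 8*1 + 0 = 8, q_0 = 8*0 + 1 = 1.
  i=1: a_1=5, p_1 = 5*8 + 1 = 41, q_1 = 5*1 + 0 = 5.
  i=2: a_2=6, p_2 = 6*41 + 8 = 254, q_2 = 6*5 + 1 = 31.
  i=3: a_3=9, p_3 = 9*254 + 41 = 2327, q_3 = 9*31 + 5 = 284.
  i=4: a_4=10, p_4 = 10*2327 + 254 = 23524, q_4 = 10*284 + 31 = 2871.
  i=5: a_5=6, p_5 = 6*23524 + 2327 = 143471, q_5 = 6*2871 + 284 = 17510.
  i=6: a_6=3, p_6 = 3*143471 + 23524 = 453937, q_6 = 3*17510 + 2871 = 55401.
  i=7: a_7=9, p_7 = 9*453937 + 143471 = 4228904, q_7 = 9*55401 + 17510 = 516119.

8/1, 41/5, 254/31, 2327/284, 23524/2871, 143471/17510, 453937/55401, 4228904/516119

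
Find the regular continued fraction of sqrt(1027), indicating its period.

[32; (21, 2, 1, 6, 2, 4, 2, 6, 1, 2, 21, 64)]

Write x_i = (sqrt(1027) + m_i)/d_i with (m_0, d_0) = (0, 1). a_0 = floor(sqrt(1027)) = 32, since 32^2 = 1024 <= 1027 < 1089 = 33^2.
Iterate m_{i+1} = d_i*a_i - m_i, d_{i+1} = (1027 - m_{i+1}^2)/d_i, a_{i+1} = floor((a_0 + m_{i+1})/d_{i+1}):
  m_1 = 1*32 - 0 = 32, d_1 = (1027 - 32^2)/1 = 3/1 = 3, a_1 = floor((32 + 32)/3) = 21.
  m_2 = 3*21 - 32 = 31, d_2 = (1027 - 31^2)/3 = 66/3 = 22, a_2 = floor((32 + 31)/22) = 2.
  m_3 = 22*2 - 31 = 13, d_3 = (1027 - 13^2)/22 = 858/22 = 39, a_3 = floor((32 + 13)/39) = 1.
  m_4 = 39*1 - 13 = 26, d_4 = (1027 - 26^2)/39 = 351/39 = 9, a_4 = floor((32 + 26)/9) = 6.
  m_5 = 9*6 - 26 = 28, d_5 = (1027 - 28^2)/9 = 243/9 = 27, a_5 = floor((32 + 28)/27) = 2.
  m_6 = 27*2 - 28 = 26, d_6 = (1027 - 26^2)/27 = 351/27 = 13, a_6 = floor((32 + 26)/13) = 4.
  m_7 = 13*4 - 26 = 26, d_7 = (1027 - 26^2)/13 = 351/13 = 27, a_7 = floor((32 + 26)/27) = 2.
  m_8 = 27*2 - 26 = 28, d_8 = (1027 - 28^2)/27 = 243/27 = 9, a_8 = floor((32 + 28)/9) = 6.
  m_9 = 9*6 - 28 = 26, d_9 = (1027 - 26^2)/9 = 351/9 = 39, a_9 = floor((32 + 26)/39) = 1.
  m_10 = 39*1 - 26 = 13, d_10 = (1027 - 13^2)/39 = 858/39 = 22, a_10 = floor((32 + 13)/22) = 2.
  m_11 = 22*2 - 13 = 31, d_11 = (1027 - 31^2)/22 = 66/22 = 3, a_11 = floor((32 + 31)/3) = 21.
  m_12 = 3*21 - 31 = 32, d_12 = (1027 - 32^2)/3 = 3/3 = 1, a_12 = floor((32 + 32)/1) = 64.
  m_13 = 1*64 - 32 = 32, d_13 = (1027 - 32^2)/1 = 3/1 = 3: (m_13, d_13) = (m_1, d_1) = (32, 3), so from here the quotients repeat a_1, ..., a_12; the period length is 12.
Hence the expansion of sqrt(1027) is a_0 = 32 followed by the repeating block 21, 2, 1, 6, 2, 4, 2, 6, 1, 2, 21, 64 (period 12).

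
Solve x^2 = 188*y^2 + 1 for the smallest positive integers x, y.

First expand sqrt(188) as a continued fraction. With x_i = (sqrt(188) + m_i)/d_i and (m_0, d_0) = (0, 1): a_0 = floor(sqrt(188)) = 13, since 13^2 = 169 <= 188 < 196 = 14^2.
Iterate m_{i+1} = d_i*a_i - m_i, d_{i+1} = (188 - m_{i+1}^2)/d_i, a_{i+1} = floor((a_0 + m_{i+1})/d_{i+1}):
  m_1 = 1*13 - 0 = 13, d_1 = (188 - 13^2)/1 = 19/1 = 19, a_1 = floor((13 + 13)/19) = 1.
  m_2 = 19*1 - 13 = 6, d_2 = (188 - 6^2)/19 = 152/19 = 8, a_2 = floor((13 + 6)/8) = 2.
  m_3 = 8*2 - 6 = 10, d_3 = (188 - 10^2)/8 = 88/8 = 11, a_3 = floor((13 + 10)/11) = 2.
  m_4 = 11*2 - 10 = 12, d_4 = (188 - 12^2)/11 = 44/11 = 4, a_4 = floor((13 + 12)/4) = 6.
  m_5 = 4*6 - 12 = 12, d_5 = (188 - 12^2)/4 = 44/4 = 11, a_5 = floor((13 + 12)/11) = 2.
  m_6 = 11*2 - 12 = 10, d_6 = (188 - 10^2)/11 = 88/11 = 8, a_6 = floor((13 + 10)/8) = 2.
  m_7 = 8*2 - 10 = 6, d_7 = (188 - 6^2)/8 = 152/8 = 19, a_7 = floor((13 + 6)/19) = 1.
  m_8 = 19*1 - 6 = 13, d_8 = (188 - 13^2)/19 = 19/19 = 1, a_8 = floor((13 + 13)/1) = 26.
  m_9 = 1*26 - 13 = 13, d_9 = (188 - 13^2)/1 = 19/1 = 19: (m_9, d_9) = (m_1, d_1) = (13, 19), so from here the quotients repeat a_1, ..., a_8; the period length is 8.
So sqrt(188) = [13; (1, 2, 2, 6, 2, 2, 1, 26)] with period length k = 8.
k is even, so the fundamental solution of x^2 - 188y^2 = 1 is (p_{k-1}, q_{k-1}) = (p_7, q_7); compute convergents through index 7.
Convergents (p_i = a_i*p_{i-1} + p_{i-2}, q_i = a_i*q_{i-1} + q_{i-2} with p_{-2}=0, p_{-1}=1, q_{-2}=1, q_{-1}=0):
  i=0: a_0=13, p_0 = 13*1 + 0 = 13, q_0 = 13*0 + 1 = 1.
  i=1: a_1=1, p_1 = 1*13 + 1 = 14, q_1 = 1*1 + 0 = 1.
  i=2: a_2=2, p_2 = 2*14 + 13 = 41, q_2 = 2*1 + 1 = 3.
  i=3: a_3=2, p_3 = 2*41 + 14 = 96, q_3 = 2*3 + 1 = 7.
  i=4: a_4=6, p_4 = 6*96 + 41 = 617, q_4 = 6*7 + 3 = 45.
  i=5: a_5=2, p_5 = 2*617 + 96 = 1330, q_5 = 2*45 + 7 = 97.
  i=6: a_6=2, p_6 = 2*1330 + 617 = 3277, q_6 = 2*97 + 45 = 239.
  i=7: a_7=1, p_7 = 1*3277 + 1330 = 4607, q_7 = 1*239 + 97 = 336.
Check: 4607^2 - 188*336^2 = 21224449 - 21224448 = 1, so (x, y) = (4607, 336) solves the equation, and by the theorem it is the least positive solution.

(x, y) = (4607, 336)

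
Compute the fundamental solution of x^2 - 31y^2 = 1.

(x, y) = (1520, 273)

First expand sqrt(31) as a continued fraction. With x_i = (sqrt(31) + m_i)/d_i and (m_0, d_0) = (0, 1): a_0 = floor(sqrt(31)) = 5, since 5^2 = 25 <= 31 < 36 = 6^2.
Iterate m_{i+1} = d_i*a_i - m_i, d_{i+1} = (31 - m_{i+1}^2)/d_i, a_{i+1} = floor((a_0 + m_{i+1})/d_{i+1}):
  m_1 = 1*5 - 0 = 5, d_1 = (31 - 5^2)/1 = 6/1 = 6, a_1 = floor((5 + 5)/6) = 1.
  m_2 = 6*1 - 5 = 1, d_2 = (31 - 1^2)/6 = 30/6 = 5, a_2 = floor((5 + 1)/5) = 1.
  m_3 = 5*1 - 1 = 4, d_3 = (31 - 4^2)/5 = 15/5 = 3, a_3 = floor((5 + 4)/3) = 3.
  m_4 = 3*3 - 4 = 5, d_4 = (31 - 5^2)/3 = 6/3 = 2, a_4 = floor((5 + 5)/2) = 5.
  m_5 = 2*5 - 5 = 5, d_5 = (31 - 5^2)/2 = 6/2 = 3, a_5 = floor((5 + 5)/3) = 3.
  m_6 = 3*3 - 5 = 4, d_6 = (31 - 4^2)/3 = 15/3 = 5, a_6 = floor((5 + 4)/5) = 1.
  m_7 = 5*1 - 4 = 1, d_7 = (31 - 1^2)/5 = 30/5 = 6, a_7 = floor((5 + 1)/6) = 1.
  m_8 = 6*1 - 1 = 5, d_8 = (31 - 5^2)/6 = 6/6 = 1, a_8 = floor((5 + 5)/1) = 10.
  m_9 = 1*10 - 5 = 5, d_9 = (31 - 5^2)/1 = 6/1 = 6: (m_9, d_9) = (m_1, d_1) = (5, 6), so from here the quotients repeat a_1, ..., a_8; the period length is 8.
So sqrt(31) = [5; (1, 1, 3, 5, 3, 1, 1, 10)] with period length k = 8.
k is even, so the fundamental solution of x^2 - 31y^2 = 1 is (p_{k-1}, q_{k-1}) = (p_7, q_7); compute convergents through index 7.
Convergents (p_i = a_i*p_{i-1} + p_{i-2}, q_i = a_i*q_{i-1} + q_{i-2} with p_{-2}=0, p_{-1}=1, q_{-2}=1, q_{-1}=0):
  i=0: a_0=5, p_0 = 5*1 + 0 = 5, q_0 = 5*0 + 1 = 1.
  i=1: a_1=1, p_1 = 1*5 + 1 = 6, q_1 = 1*1 + 0 = 1.
  i=2: a_2=1, p_2 = 1*6 + 5 = 11, q_2 = 1*1 + 1 = 2.
  i=3: a_3=3, p_3 = 3*11 + 6 = 39, q_3 = 3*2 + 1 = 7.
  i=4: a_4=5, p_4 = 5*39 + 11 = 206, q_4 = 5*7 + 2 = 37.
  i=5: a_5=3, p_5 = 3*206 + 39 = 657, q_5 = 3*37 + 7 = 118.
  i=6: a_6=1, p_6 = 1*657 + 206 = 863, q_6 = 1*118 + 37 = 155.
  i=7: a_7=1, p_7 = 1*863 + 657 = 1520, q_7 = 1*155 + 118 = 273.
Check: 1520^2 - 31*273^2 = 2310400 - 2310399 = 1, so (x, y) = (1520, 273) solves the equation, and by the theorem it is the least positive solution.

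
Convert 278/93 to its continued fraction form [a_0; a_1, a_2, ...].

[2; 1, 92]

Run the Euclidean algorithm on 278 and 93; the successive quotients are the partial quotients a_0, a_1, ... (each step inverts the fractional part left over by the previous one):
  278 = 2*93 + 92, so a_0 = 2.
  93 = 1*92 + 1, so a_1 = 1.
  92 = 92*1 + 0, so a_2 = 92.
The remainder reaches 0 after 3 divisions, so the expansion has 3 partial quotients, read off in order.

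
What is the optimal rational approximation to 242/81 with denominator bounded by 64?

191/64

Expand x = 242/81 as a continued fraction with the Euclidean algorithm:
  242 = 2*81 + 80, so a_0 = 2.
  81 = 1*80 + 1, so a_1 = 1.
  80 = 80*1 + 0, so a_2 = 80.
so x = [2; 1, 80].
Convergents (p_i = a_i*p_{i-1} + p_{i-2}, q_i = a_i*q_{i-1} + q_{i-2} with p_{-2}=0, p_{-1}=1, q_{-2}=1, q_{-1}=0), until the denominator exceeds 64:
  i=0: a_0=2, p_0 = 2*1 + 0 = 2, q_0 = 2*0 + 1 = 1.
  i=1: a_1=1, p_1 = 1*2 + 1 = 3, q_1 = 1*1 + 0 = 1.
  i=2: a_2=80, p_2 = 80*3 + 2 = 242, q_2 = 80*1 + 1 = 81.
q_2 = 81 > 64, so the last convergent with denominator <= 64 is p_1/q_1 = 3/1.
The closest fraction with denominator <= 64 is either p_1/q_1 or the intermediate fraction (k*p_1 + p_0)/(k*q_1 + q_0) with the largest k >= 1 whose denominator stays <= 64; these approach x as k grows, and every other convergent or intermediate fraction in range is farther away.
Largest k: floor((64 - q_0)/q_1) = floor((64 - 1)/1) = 63.
That gives (63*3 + 2)/(63*1 + 1) = 191/64.
Compare the errors: |x - 3/1| = |242*1 - 3*81|/(81*1) = 1/81, and |x - 191/64| = |242*64 - 191*81|/(81*64) = 17/5184.
Cross-multiplying, 17*81 = 1377 < 5184 = 1*5184, so 17/5184 is smaller: the intermediate fraction 191/64 is closer to x than 3/1.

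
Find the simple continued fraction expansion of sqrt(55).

[7; (2, 2, 2, 14)]

Write x_i = (sqrt(55) + m_i)/d_i with (m_0, d_0) = (0, 1). a_0 = floor(sqrt(55)) = 7, since 7^2 = 49 <= 55 < 64 = 8^2.
Iterate m_{i+1} = d_i*a_i - m_i, d_{i+1} = (55 - m_{i+1}^2)/d_i, a_{i+1} = floor((a_0 + m_{i+1})/d_{i+1}):
  m_1 = 1*7 - 0 = 7, d_1 = (55 - 7^2)/1 = 6/1 = 6, a_1 = floor((7 + 7)/6) = 2.
  m_2 = 6*2 - 7 = 5, d_2 = (55 - 5^2)/6 = 30/6 = 5, a_2 = floor((7 + 5)/5) = 2.
  m_3 = 5*2 - 5 = 5, d_3 = (55 - 5^2)/5 = 30/5 = 6, a_3 = floor((7 + 5)/6) = 2.
  m_4 = 6*2 - 5 = 7, d_4 = (55 - 7^2)/6 = 6/6 = 1, a_4 = floor((7 + 7)/1) = 14.
  m_5 = 1*14 - 7 = 7, d_5 = (55 - 7^2)/1 = 6/1 = 6: (m_5, d_5) = (m_1, d_1) = (7, 6), so from here the quotients repeat a_1, ..., a_4; the period length is 4.
Hence the expansion of sqrt(55) is a_0 = 7 followed by the repeating block 2, 2, 2, 14 (period 4).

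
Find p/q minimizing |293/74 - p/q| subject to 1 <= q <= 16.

Expand x = 293/74 as a continued fraction with the Euclidean algorithm:
  293 = 3*74 + 71, so a_0 = 3.
  74 = 1*71 + 3, so a_1 = 1.
  71 = 23*3 + 2, so a_2 = 23.
  3 = 1*2 + 1, so a_3 = 1.
  2 = 2*1 + 0, so a_4 = 2.
so x = [3; 1, 23, 1, 2].
Convergents (p_i = a_i*p_{i-1} + p_{i-2}, q_i = a_i*q_{i-1} + q_{i-2} with p_{-2}=0, p_{-1}=1, q_{-2}=1, q_{-1}=0), until the denominator exceeds 16:
  i=0: a_0=3, p_0 = 3*1 + 0 = 3, q_0 = 3*0 + 1 = 1.
  i=1: a_1=1, p_1 = 1*3 + 1 = 4, q_1 = 1*1 + 0 = 1.
  i=2: a_2=23, p_2 = 23*4 + 3 = 95, q_2 = 23*1 + 1 = 24.
q_2 = 24 > 16, so the last convergent with denominator <= 16 is p_1/q_1 = 4/1.
The closest fraction with denominator <= 16 is either p_1/q_1 or the intermediate fraction (k*p_1 + p_0)/(k*q_1 + q_0) with the largest k >= 1 whose denominator stays <= 16; these approach x as k grows, and every other convergent or intermediate fraction in range is farther away.
Largest k: floor((16 - q_0)/q_1) = floor((16 - 1)/1) = 15.
That gives (15*4 + 3)/(15*1 + 1) = 63/16.
Compare the errors: |x - 4/1| = |293*1 - 4*74|/(74*1) = 3/74, and |x - 63/16| = |293*16 - 63*74|/(74*16) = 26/1184.
Cross-multiplying, 26*74 = 1924 < 3552 = 3*1184, so 26/1184 is smaller: the intermediate fraction 63/16 is closer to x than 4/1.

63/16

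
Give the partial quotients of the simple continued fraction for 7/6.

Run the Euclidean algorithm on 7 and 6; the successive quotients are the partial quotients a_0, a_1, ... (each step inverts the fractional part left over by the previous one):
  7 = 1*6 + 1, so a_0 = 1.
  6 = 6*1 + 0, so a_1 = 6.
The remainder reaches 0 after 2 divisions, so the expansion has 2 partial quotients, read off in order.

[1; 6]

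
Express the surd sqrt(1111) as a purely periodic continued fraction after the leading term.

Write x_i = (sqrt(1111) + m_i)/d_i with (m_0, d_0) = (0, 1). a_0 = floor(sqrt(1111)) = 33, since 33^2 = 1089 <= 1111 < 1156 = 34^2.
Iterate m_{i+1} = d_i*a_i - m_i, d_{i+1} = (1111 - m_{i+1}^2)/d_i, a_{i+1} = floor((a_0 + m_{i+1})/d_{i+1}):
  m_1 = 1*33 - 0 = 33, d_1 = (1111 - 33^2)/1 = 22/1 = 22, a_1 = floor((33 + 33)/22) = 3.
  m_2 = 22*3 - 33 = 33, d_2 = (1111 - 33^2)/22 = 22/22 = 1, a_2 = floor((33 + 33)/1) = 66.
  m_3 = 1*66 - 33 = 33, d_3 = (1111 - 33^2)/1 = 22/1 = 22: (m_3, d_3) = (m_1, d_1) = (33, 22), so from here the quotients repeat a_1, a_2; the period length is 2.
Hence the expansion of sqrt(1111) is a_0 = 33 followed by the repeating block 3, 66 (period 2).

[33; (3, 66)]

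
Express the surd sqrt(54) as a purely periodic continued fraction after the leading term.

[7; (2, 1, 6, 1, 2, 14)]

Write x_i = (sqrt(54) + m_i)/d_i with (m_0, d_0) = (0, 1). a_0 = floor(sqrt(54)) = 7, since 7^2 = 49 <= 54 < 64 = 8^2.
Iterate m_{i+1} = d_i*a_i - m_i, d_{i+1} = (54 - m_{i+1}^2)/d_i, a_{i+1} = floor((a_0 + m_{i+1})/d_{i+1}):
  m_1 = 1*7 - 0 = 7, d_1 = (54 - 7^2)/1 = 5/1 = 5, a_1 = floor((7 + 7)/5) = 2.
  m_2 = 5*2 - 7 = 3, d_2 = (54 - 3^2)/5 = 45/5 = 9, a_2 = floor((7 + 3)/9) = 1.
  m_3 = 9*1 - 3 = 6, d_3 = (54 - 6^2)/9 = 18/9 = 2, a_3 = floor((7 + 6)/2) = 6.
  m_4 = 2*6 - 6 = 6, d_4 = (54 - 6^2)/2 = 18/2 = 9, a_4 = floor((7 + 6)/9) = 1.
  m_5 = 9*1 - 6 = 3, d_5 = (54 - 3^2)/9 = 45/9 = 5, a_5 = floor((7 + 3)/5) = 2.
  m_6 = 5*2 - 3 = 7, d_6 = (54 - 7^2)/5 = 5/5 = 1, a_6 = floor((7 + 7)/1) = 14.
  m_7 = 1*14 - 7 = 7, d_7 = (54 - 7^2)/1 = 5/1 = 5: (m_7, d_7) = (m_1, d_1) = (7, 5), so from here the quotients repeat a_1, ..., a_6; the period length is 6.
Hence the expansion of sqrt(54) is a_0 = 7 followed by the repeating block 2, 1, 6, 1, 2, 14 (period 6).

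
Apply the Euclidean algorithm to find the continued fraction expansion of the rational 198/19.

[10; 2, 2, 1, 2]

Run the Euclidean algorithm on 198 and 19; the successive quotients are the partial quotients a_0, a_1, ... (each step inverts the fractional part left over by the previous one):
  198 = 10*19 + 8, so a_0 = 10.
  19 = 2*8 + 3, so a_1 = 2.
  8 = 2*3 + 2, so a_2 = 2.
  3 = 1*2 + 1, so a_3 = 1.
  2 = 2*1 + 0, so a_4 = 2.
The remainder reaches 0 after 5 divisions, so the expansion has 5 partial quotients, read off in order.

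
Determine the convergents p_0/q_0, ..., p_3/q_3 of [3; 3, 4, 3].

3/1, 10/3, 43/13, 139/42

Using the convergent recurrence p_i = a_i*p_{i-1} + p_{i-2}, q_i = a_i*q_{i-1} + q_{i-2} with p_{-2}=0, p_{-1}=1, q_{-2}=1, q_{-1}=0:
  i=0: a_0=3, p_0 = 3*1 + 0 = 3, q_0 = 3*0 + 1 = 1.
  i=1: a_1=3, p_1 = 3*3 + 1 = 10, q_1 = 3*1 + 0 = 3.
  i=2: a_2=4, p_2 = 4*10 + 3 = 43, q_2 = 4*3 + 1 = 13.
  i=3: a_3=3, p_3 = 3*43 + 10 = 139, q_3 = 3*13 + 3 = 42.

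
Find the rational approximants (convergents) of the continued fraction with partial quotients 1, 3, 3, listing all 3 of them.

1/1, 4/3, 13/10

Using the convergent recurrence p_i = a_i*p_{i-1} + p_{i-2}, q_i = a_i*q_{i-1} + q_{i-2} with p_{-2}=0, p_{-1}=1, q_{-2}=1, q_{-1}=0:
  i=0: a_0=1, p_0 = 1*1 + 0 = 1, q_0 = 1*0 + 1 = 1.
  i=1: a_1=3, p_1 = 3*1 + 1 = 4, q_1 = 3*1 + 0 = 3.
  i=2: a_2=3, p_2 = 3*4 + 1 = 13, q_2 = 3*3 + 1 = 10.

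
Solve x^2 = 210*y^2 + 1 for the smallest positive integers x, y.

First expand sqrt(210) as a continued fraction. With x_i = (sqrt(210) + m_i)/d_i and (m_0, d_0) = (0, 1): a_0 = floor(sqrt(210)) = 14, since 14^2 = 196 <= 210 < 225 = 15^2.
Iterate m_{i+1} = d_i*a_i - m_i, d_{i+1} = (210 - m_{i+1}^2)/d_i, a_{i+1} = floor((a_0 + m_{i+1})/d_{i+1}):
  m_1 = 1*14 - 0 = 14, d_1 = (210 - 14^2)/1 = 14/1 = 14, a_1 = floor((14 + 14)/14) = 2.
  m_2 = 14*2 - 14 = 14, d_2 = (210 - 14^2)/14 = 14/14 = 1, a_2 = floor((14 + 14)/1) = 28.
  m_3 = 1*28 - 14 = 14, d_3 = (210 - 14^2)/1 = 14/1 = 14: (m_3, d_3) = (m_1, d_1) = (14, 14), so from here the quotients repeat a_1, a_2; the period length is 2.
So sqrt(210) = [14; (2, 28)] with period length k = 2.
k is even, so the fundamental solution of x^2 - 210y^2 = 1 is (p_{k-1}, q_{k-1}) = (p_1, q_1); compute convergents through index 1.
Convergents (p_i = a_i*p_{i-1} + p_{i-2}, q_i = a_i*q_{i-1} + q_{i-2} with p_{-2}=0, p_{-1}=1, q_{-2}=1, q_{-1}=0):
  i=0: a_0=14, p_0 = 14*1 + 0 = 14, q_0 = 14*0 + 1 = 1.
  i=1: a_1=2, p_1 = 2*14 + 1 = 29, q_1 = 2*1 + 0 = 2.
Check: 29^2 - 210*2^2 = 841 - 840 = 1, so (x, y) = (29, 2) solves the equation, and by the theorem it is the least positive solution.

(x, y) = (29, 2)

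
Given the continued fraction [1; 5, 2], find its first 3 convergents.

Using the convergent recurrence p_i = a_i*p_{i-1} + p_{i-2}, q_i = a_i*q_{i-1} + q_{i-2} with p_{-2}=0, p_{-1}=1, q_{-2}=1, q_{-1}=0:
  i=0: a_0=1, p_0 = 1*1 + 0 = 1, q_0 = 1*0 + 1 = 1.
  i=1: a_1=5, p_1 = 5*1 + 1 = 6, q_1 = 5*1 + 0 = 5.
  i=2: a_2=2, p_2 = 2*6 + 1 = 13, q_2 = 2*5 + 1 = 11.

1/1, 6/5, 13/11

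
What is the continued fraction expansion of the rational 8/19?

Run the Euclidean algorithm on 8 and 19; the successive quotients are the partial quotients a_0, a_1, ... (each step inverts the fractional part left over by the previous one):
  8 = 0*19 + 8, so a_0 = 0.
  19 = 2*8 + 3, so a_1 = 2.
  8 = 2*3 + 2, so a_2 = 2.
  3 = 1*2 + 1, so a_3 = 1.
  2 = 2*1 + 0, so a_4 = 2.
The remainder reaches 0 after 5 divisions, so the expansion has 5 partial quotients, read off in order.

[0; 2, 2, 1, 2]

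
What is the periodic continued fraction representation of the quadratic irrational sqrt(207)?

[14; (2, 1, 1, 2, 1, 1, 2, 28)]

Write x_i = (sqrt(207) + m_i)/d_i with (m_0, d_0) = (0, 1). a_0 = floor(sqrt(207)) = 14, since 14^2 = 196 <= 207 < 225 = 15^2.
Iterate m_{i+1} = d_i*a_i - m_i, d_{i+1} = (207 - m_{i+1}^2)/d_i, a_{i+1} = floor((a_0 + m_{i+1})/d_{i+1}):
  m_1 = 1*14 - 0 = 14, d_1 = (207 - 14^2)/1 = 11/1 = 11, a_1 = floor((14 + 14)/11) = 2.
  m_2 = 11*2 - 14 = 8, d_2 = (207 - 8^2)/11 = 143/11 = 13, a_2 = floor((14 + 8)/13) = 1.
  m_3 = 13*1 - 8 = 5, d_3 = (207 - 5^2)/13 = 182/13 = 14, a_3 = floor((14 + 5)/14) = 1.
  m_4 = 14*1 - 5 = 9, d_4 = (207 - 9^2)/14 = 126/14 = 9, a_4 = floor((14 + 9)/9) = 2.
  m_5 = 9*2 - 9 = 9, d_5 = (207 - 9^2)/9 = 126/9 = 14, a_5 = floor((14 + 9)/14) = 1.
  m_6 = 14*1 - 9 = 5, d_6 = (207 - 5^2)/14 = 182/14 = 13, a_6 = floor((14 + 5)/13) = 1.
  m_7 = 13*1 - 5 = 8, d_7 = (207 - 8^2)/13 = 143/13 = 11, a_7 = floor((14 + 8)/11) = 2.
  m_8 = 11*2 - 8 = 14, d_8 = (207 - 14^2)/11 = 11/11 = 1, a_8 = floor((14 + 14)/1) = 28.
  m_9 = 1*28 - 14 = 14, d_9 = (207 - 14^2)/1 = 11/1 = 11: (m_9, d_9) = (m_1, d_1) = (14, 11), so from here the quotients repeat a_1, ..., a_8; the period length is 8.
Hence the expansion of sqrt(207) is a_0 = 14 followed by the repeating block 2, 1, 1, 2, 1, 1, 2, 28 (period 8).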